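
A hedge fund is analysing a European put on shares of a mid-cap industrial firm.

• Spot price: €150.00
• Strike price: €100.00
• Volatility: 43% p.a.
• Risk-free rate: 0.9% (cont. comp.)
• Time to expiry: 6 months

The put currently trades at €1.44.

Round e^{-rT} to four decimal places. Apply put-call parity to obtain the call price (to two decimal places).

e^(−rT) = e^(−0.009·0.5) = 0.9955
Put-call parity: C − P = S − K·e^(−rT) = 150 − 100·0.9955 = 150 − 99.5500 = 50.4500
C = P + (C − P) = 1.44 + (50.4500) = 51.8900

€51.89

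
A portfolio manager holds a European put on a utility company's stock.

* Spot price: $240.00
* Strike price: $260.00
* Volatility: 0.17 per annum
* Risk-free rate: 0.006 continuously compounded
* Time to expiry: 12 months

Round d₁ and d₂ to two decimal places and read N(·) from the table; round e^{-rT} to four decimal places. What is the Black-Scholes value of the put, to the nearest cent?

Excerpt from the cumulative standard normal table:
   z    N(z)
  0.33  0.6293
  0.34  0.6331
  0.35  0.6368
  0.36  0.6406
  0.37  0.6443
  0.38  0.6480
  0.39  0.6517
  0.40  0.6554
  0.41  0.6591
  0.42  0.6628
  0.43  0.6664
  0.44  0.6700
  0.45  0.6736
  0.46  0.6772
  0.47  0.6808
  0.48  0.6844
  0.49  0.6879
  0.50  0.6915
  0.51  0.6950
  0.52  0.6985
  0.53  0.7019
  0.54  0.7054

$27.69

σ√T = 0.17·√1 = 0.1700
d₁ = [ln(240/260) + (0.006 + 0.17²/2)·1] / 0.1700 = [-0.0800 + 0.0205] / 0.1700 = -0.3505 ≈ -0.35
d₂ = d₁ − σ√T = -0.3505 − 0.1700 = -0.5205 ≈ -0.52
exp(−rT) = exp(−0.006·1) = 0.9940
N(−d₂) = N(0.52) = 0.6985;  N(−d₁) = N(0.35) = 0.6368
P = 260·0.9940·0.6985 − 240·0.6368 = 180.5203 − 152.8320 = 27.6883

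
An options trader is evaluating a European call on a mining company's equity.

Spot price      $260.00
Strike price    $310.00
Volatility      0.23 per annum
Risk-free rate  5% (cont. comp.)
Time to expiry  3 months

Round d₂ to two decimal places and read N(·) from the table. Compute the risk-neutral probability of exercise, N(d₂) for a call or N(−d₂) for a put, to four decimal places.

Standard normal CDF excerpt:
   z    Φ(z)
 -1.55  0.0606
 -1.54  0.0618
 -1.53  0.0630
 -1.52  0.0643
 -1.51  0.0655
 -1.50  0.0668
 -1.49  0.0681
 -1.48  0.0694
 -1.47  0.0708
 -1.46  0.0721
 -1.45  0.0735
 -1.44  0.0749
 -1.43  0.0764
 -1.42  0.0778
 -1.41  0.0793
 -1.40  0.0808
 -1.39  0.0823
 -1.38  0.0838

0.0694

σ√T = 0.23 × 0.5000 = 0.1150
d₁ = [ln(260/310) + (0.05 + ½·0.23²)·0.25] / (σ√T) = (-0.1759 + 0.0191) / 0.1150 = -1.3633 which rounds to -1.36
d₂ = -1.3633 − 0.1150 = -1.4783 which rounds to -1.48
Pr(exercise) under Q = N(d₂) = 0.0694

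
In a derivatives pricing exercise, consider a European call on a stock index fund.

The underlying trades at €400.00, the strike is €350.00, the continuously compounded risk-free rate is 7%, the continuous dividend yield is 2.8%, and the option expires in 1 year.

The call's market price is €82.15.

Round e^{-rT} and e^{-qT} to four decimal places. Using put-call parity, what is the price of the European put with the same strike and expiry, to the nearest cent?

€19.53

e^(−qT) = e^(−0.028·1) = 0.9724;  e^(−rT) = e^(−0.07·1) = 0.9324
Put-call parity: C − P = S·e^(−qT) − K·e^(−rT) = 400·0.9724 − 350·0.9324 = 388.9600 − 326.3400 = 62.6200
P = C − (C − P) = 82.15 − (62.6200) = 19.5300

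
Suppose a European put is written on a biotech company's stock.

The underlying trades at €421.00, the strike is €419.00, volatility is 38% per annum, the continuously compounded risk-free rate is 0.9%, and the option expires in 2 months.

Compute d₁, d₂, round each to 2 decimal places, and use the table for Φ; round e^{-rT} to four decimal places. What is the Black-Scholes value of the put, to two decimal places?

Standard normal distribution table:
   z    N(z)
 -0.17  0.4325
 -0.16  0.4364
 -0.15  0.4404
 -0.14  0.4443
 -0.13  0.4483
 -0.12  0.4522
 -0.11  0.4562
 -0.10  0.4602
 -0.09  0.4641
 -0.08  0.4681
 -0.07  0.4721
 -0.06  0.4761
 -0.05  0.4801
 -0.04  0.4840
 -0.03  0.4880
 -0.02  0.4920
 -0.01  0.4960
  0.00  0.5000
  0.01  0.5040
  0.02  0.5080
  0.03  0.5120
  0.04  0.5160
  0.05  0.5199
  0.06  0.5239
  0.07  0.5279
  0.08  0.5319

T = 0.1667;  σ√T = 0.1551
d₁ = [ln(421/419) + (0.009 + 0.38²/2)·0.1667] / 0.1551 = [0.0048 + 0.0135] / 0.1551 = 0.1179 → 0.12
d₂ = d₁ − σ√T = 0.1179 − 0.1551 = -0.0372 → -0.04
e^(−rT) = e^(−0.009·0.1667) = 0.9985
N(−d₂) = N(0.04) = 0.5160;  N(−d₁) = N(-0.12) = 0.4522
P = 419·0.9985·0.5160 − 421·0.4522 = 215.8797 − 190.3762 = 25.5035

€25.50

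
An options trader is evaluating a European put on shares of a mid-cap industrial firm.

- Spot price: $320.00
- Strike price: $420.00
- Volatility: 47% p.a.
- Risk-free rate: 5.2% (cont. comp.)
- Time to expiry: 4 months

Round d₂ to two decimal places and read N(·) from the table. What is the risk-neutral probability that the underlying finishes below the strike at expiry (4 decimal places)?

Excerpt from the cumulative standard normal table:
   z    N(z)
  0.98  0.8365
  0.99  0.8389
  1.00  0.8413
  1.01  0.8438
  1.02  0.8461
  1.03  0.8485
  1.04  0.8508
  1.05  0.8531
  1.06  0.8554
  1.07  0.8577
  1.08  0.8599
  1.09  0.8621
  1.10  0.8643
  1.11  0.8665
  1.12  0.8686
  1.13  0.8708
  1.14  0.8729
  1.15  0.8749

σ√T = 0.47·√0.3333 = 0.2714
d₁ = [ln(320/420) + (0.052 + 0.47²/2)·0.3333] / 0.2714 = [-0.2719 + 0.0541] / 0.2714 = -0.8026 ⇒ -0.80
d₂ = d₁ − σ√T = -0.8026 − 0.2714 = -1.0739 ⇒ -1.07
Pr(exercise) under Q = N(−d₂) = N(1.07) = 0.8577

0.8577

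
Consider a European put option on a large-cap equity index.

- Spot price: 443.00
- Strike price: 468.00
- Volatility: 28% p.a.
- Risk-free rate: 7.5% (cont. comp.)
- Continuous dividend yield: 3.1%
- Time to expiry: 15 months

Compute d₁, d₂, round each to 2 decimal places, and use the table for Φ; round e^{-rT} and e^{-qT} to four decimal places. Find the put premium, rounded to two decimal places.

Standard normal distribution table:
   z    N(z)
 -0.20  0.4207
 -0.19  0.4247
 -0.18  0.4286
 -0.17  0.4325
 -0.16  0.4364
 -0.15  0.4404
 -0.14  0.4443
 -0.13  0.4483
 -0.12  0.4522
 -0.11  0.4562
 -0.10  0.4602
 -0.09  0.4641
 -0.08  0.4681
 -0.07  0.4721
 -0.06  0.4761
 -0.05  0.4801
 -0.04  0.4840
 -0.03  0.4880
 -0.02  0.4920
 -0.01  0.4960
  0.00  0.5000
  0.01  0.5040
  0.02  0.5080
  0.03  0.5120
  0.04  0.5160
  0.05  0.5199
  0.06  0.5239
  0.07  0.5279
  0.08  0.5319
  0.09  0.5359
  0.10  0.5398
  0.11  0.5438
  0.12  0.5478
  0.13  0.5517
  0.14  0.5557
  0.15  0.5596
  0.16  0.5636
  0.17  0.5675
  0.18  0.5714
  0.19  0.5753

σ√T = 0.28 × 1.1180 = 0.3130
d₁ = [ln(443/468) + (0.075 − 0.031 + 0.28²/2)·1.25] / 0.3130 = [-0.0549 + 0.1040] / 0.3130 = 0.1568 → 0.16
d₂ = d₁ − σ√T = 0.1568 − 0.3130 = -0.1562 → -0.16
e^(−qT) = e^(−0.031·1.25) = 0.9620;  e^(−rT) = e^(−0.075·1.25) = 0.9105
P = 468·0.9105·N(0.16) − 443·0.9620·N(-0.16) = 468·0.9105·0.5636 − 443·0.9620·0.4364 = 240.1579 − 185.9788 = 54.1790

54.18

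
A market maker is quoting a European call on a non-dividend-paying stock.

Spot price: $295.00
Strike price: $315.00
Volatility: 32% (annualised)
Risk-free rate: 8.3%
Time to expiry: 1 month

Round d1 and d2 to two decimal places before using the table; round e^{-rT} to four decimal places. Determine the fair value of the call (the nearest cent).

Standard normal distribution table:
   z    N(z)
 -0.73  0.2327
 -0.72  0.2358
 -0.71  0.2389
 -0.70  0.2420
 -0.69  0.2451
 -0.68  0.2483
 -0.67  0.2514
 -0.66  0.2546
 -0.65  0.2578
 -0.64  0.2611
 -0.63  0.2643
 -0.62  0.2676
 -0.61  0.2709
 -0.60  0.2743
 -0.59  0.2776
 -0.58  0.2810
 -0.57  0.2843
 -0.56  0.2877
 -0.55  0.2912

$4.22

σ√T = 0.32 × 0.2887 = 0.0924
d₁ = [ln(295/315) + (0.083 + 0.32²/2)·0.08333] / 0.0924 = [-0.0656 + 0.0112] / 0.0924 = -0.5890 which rounds to -0.59
d₂ = d₁ − σ√T = -0.5890 − 0.0924 = -0.6814 which rounds to -0.68
e^(−rT) = e^(−0.083·0.08333) = 0.9931
N(d₁) = N(-0.59) = 0.2776;  N(d₂) = N(-0.68) = 0.2483
C = 295·0.2776 − 315·0.9931·0.2483 = 81.8920 − 77.6748 = 4.2172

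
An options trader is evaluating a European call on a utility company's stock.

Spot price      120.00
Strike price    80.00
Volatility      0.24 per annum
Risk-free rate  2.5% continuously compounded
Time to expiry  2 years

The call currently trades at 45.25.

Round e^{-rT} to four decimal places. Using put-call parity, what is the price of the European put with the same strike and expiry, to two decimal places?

1.35

exp(−rT) = exp(−0.025·2) = 0.9512
Put-call parity: C − P = S − K·e^(−rT) = 120 − 80·0.9512 = 120 − 76.0960 = 43.9040
P = C − (C − P) = 45.25 − (43.9040) = 1.3460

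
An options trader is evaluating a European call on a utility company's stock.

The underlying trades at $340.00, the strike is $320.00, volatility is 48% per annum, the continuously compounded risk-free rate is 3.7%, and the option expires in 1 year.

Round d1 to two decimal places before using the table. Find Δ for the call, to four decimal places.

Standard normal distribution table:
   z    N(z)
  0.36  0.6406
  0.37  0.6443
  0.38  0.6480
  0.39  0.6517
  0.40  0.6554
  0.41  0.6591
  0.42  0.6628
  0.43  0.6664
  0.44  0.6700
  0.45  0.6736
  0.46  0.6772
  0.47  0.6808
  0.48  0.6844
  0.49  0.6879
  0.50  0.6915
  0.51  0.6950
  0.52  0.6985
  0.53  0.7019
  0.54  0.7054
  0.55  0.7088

0.6700

σ√T = 0.48 × 1.0000 = 0.4800
d₁ = [ln(340/320) + (0.037 + ½·0.48²)·1] / (σ√T) = (0.0606 + 0.1522) / 0.4800 = 0.4434 which rounds to 0.44
N(d₁) = N(0.44) = 0.6700
Δ_call = N(d₁) = 0.6700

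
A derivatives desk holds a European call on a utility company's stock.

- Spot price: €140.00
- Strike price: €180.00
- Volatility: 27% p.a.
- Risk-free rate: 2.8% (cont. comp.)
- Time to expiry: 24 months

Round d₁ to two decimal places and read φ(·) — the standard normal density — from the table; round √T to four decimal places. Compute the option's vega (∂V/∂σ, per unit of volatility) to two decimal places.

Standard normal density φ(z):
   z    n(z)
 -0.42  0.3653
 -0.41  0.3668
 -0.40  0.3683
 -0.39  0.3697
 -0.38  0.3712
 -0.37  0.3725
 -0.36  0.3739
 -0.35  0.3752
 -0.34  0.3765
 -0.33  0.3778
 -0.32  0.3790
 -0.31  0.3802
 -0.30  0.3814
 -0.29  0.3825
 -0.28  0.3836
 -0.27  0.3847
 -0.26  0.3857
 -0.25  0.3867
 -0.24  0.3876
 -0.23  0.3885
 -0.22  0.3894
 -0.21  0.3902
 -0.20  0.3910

σ√T = 0.27 × 1.4142 = 0.3818
d₁ = [ln(140/180) + (0.028 + 0.27²/2)·2] / 0.3818 = [-0.2513 + 0.1289] / 0.3818 = -0.3206 ⇒ -0.32
√T = √2 = 1.4142
φ(d₁) = φ(-0.32) = 0.3790
vega = S·φ(d₁)·√T = 140·0.3790·1.4142 = 75.0375

75.04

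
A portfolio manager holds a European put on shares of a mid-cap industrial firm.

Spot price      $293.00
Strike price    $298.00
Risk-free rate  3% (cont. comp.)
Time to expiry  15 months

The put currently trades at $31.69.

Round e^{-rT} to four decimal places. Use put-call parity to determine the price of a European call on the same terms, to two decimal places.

exp(−rT) = exp(−0.03·1.25) = 0.9632
Put-call parity: C − P = S − K·e^(−rT) = 293 − 298·0.9632 = 293 − 287.0336 = 5.9664
C = P + (C − P) = 31.69 + (5.9664) = 37.6564

$37.66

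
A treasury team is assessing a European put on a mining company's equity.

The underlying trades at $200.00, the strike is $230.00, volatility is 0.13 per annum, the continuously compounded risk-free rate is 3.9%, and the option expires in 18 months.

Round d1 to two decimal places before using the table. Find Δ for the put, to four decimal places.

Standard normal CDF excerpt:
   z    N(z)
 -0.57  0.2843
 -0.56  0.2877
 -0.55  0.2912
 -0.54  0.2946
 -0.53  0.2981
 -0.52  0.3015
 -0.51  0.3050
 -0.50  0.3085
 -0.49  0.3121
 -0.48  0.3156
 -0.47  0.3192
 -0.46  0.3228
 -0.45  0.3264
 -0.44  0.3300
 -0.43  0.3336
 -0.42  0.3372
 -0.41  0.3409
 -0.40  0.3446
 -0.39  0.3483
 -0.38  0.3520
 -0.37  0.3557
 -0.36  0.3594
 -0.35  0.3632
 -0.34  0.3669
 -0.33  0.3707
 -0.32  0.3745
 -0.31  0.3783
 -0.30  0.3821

σ√T = 0.13 × 1.2247 = 0.1592
d₁ = [ln(200/230) + (0.039 + 0.13²/2)·1.5] / 0.1592 = [-0.1398 + 0.0712] / 0.1592 = -0.4308 ⇒ -0.43
N(d₁) = N(-0.43) = 0.3336
Δ_put = N(d₁) − 1 = 0.3336 − 1 = -0.6664

-0.6664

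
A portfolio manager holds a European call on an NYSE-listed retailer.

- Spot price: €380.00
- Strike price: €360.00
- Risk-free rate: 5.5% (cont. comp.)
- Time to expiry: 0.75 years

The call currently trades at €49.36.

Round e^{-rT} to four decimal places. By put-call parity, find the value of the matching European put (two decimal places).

€14.82

e^(−rT) = e^(−0.055·0.75) = 0.9596
Put-call parity: C − P = S − K·e^(−rT) = 380 − 360·0.9596 = 380 − 345.4560 = 34.5440
P = C − (C − P) = 49.36 − (34.5440) = 14.8160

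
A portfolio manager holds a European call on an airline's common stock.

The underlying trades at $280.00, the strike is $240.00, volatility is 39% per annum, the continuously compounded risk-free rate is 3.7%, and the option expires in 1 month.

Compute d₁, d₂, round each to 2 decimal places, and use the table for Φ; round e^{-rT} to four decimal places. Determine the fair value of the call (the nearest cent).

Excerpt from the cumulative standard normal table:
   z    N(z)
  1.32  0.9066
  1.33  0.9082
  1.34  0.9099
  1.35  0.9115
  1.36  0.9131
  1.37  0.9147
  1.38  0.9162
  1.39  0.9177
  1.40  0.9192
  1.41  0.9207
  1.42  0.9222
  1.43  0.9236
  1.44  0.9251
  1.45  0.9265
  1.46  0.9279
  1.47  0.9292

T = 0.08333;  σ√T = 0.1126
d₁ = [ln(280/240) + (0.037 + ½·0.39²)·0.08333] / (σ√T) = (0.1542 + 0.0094) / 0.1126 = 1.4529 → 1.45
d₂ = 1.4529 − 0.1126 = 1.3403 → 1.34
exp(−rT) = exp(−0.037·0.08333) = 0.9969
N(d₁) = N(1.45) = 0.9265;  N(d₂) = N(1.34) = 0.9099
C = 280·0.9265 − 240·0.9969·0.9099 = 259.4200 − 217.6990 = 41.7210

$41.72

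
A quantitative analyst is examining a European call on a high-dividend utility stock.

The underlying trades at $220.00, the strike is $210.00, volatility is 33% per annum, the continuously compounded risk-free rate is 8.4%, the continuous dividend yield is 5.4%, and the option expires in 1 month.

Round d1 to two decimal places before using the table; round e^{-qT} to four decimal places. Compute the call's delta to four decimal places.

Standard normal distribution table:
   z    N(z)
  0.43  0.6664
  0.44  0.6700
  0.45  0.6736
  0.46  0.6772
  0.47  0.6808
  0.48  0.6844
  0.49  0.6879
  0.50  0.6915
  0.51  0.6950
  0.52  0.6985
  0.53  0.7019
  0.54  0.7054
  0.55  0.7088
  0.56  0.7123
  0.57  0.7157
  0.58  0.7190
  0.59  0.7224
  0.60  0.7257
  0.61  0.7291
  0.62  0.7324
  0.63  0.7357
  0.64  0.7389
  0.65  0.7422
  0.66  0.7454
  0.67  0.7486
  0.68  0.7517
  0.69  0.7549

σ√T = 0.33 × 0.2887 = 0.0953
d₁ = [ln(220/210) + (0.084 − 0.054 + ½·0.33²)·0.08333] / (σ√T) = (0.0465 + 0.0070) / 0.0953 = 0.5622 ≈ 0.56
N(d₁) = N(0.56) = 0.7123
Δ_call = e^(−qT)·N(d₁) = 0.9955·0.7123 = 0.7091

0.7091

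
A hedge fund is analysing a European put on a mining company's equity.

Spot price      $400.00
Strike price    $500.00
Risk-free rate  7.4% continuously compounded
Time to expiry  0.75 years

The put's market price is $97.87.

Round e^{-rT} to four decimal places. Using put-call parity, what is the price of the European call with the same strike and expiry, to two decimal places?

e^(−rT) = e^(−0.074·0.75) = 0.9460
Put-call parity: C − P = S − K·e^(−rT) = 400 − 500·0.9460 = 400 − 473.0000 = -73.0000
C = P + (C − P) = 97.87 + (-73.0000) = 24.8700

$24.87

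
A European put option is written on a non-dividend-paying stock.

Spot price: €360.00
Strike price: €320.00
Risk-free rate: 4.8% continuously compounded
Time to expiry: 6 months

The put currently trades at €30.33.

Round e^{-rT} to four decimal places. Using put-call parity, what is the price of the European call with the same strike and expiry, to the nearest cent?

exp(−rT) = exp(−0.048·0.5) = 0.9763
Put-call parity: C − P = S − K·e^(−rT) = 360 − 320·0.9763 = 360 − 312.4160 = 47.5840
C = P + (C − P) = 30.33 + (47.5840) = 77.9140

€77.91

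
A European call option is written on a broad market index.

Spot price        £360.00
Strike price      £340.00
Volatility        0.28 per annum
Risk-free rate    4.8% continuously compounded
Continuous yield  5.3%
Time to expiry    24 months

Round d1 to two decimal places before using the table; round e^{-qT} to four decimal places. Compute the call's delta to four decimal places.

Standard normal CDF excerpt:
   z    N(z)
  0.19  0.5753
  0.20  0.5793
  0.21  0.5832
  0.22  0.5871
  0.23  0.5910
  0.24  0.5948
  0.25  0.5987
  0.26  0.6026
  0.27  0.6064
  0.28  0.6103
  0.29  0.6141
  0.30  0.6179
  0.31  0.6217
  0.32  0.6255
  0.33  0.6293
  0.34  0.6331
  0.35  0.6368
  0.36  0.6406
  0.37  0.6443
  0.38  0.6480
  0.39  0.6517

0.5626

T = 2;  σ√T = 0.3960
d₁ = [ln(360/340) + (0.048 − 0.053 + ½·0.28²)·2] / (σ√T) = (0.0572 + 0.0684) / 0.3960 = 0.3171 → 0.32
N(d₁) = N(0.32) = 0.6255
Δ_call = e^(−qT)·N(d₁) = 0.8994·0.6255 = 0.5626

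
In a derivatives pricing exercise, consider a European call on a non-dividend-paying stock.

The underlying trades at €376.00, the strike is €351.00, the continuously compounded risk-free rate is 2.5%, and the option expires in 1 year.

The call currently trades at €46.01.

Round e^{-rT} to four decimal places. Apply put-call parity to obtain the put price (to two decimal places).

e^(−rT) = e^(−0.025·1) = 0.9753
Put-call parity: C − P = S − K·e^(−rT) = 376 − 351·0.9753 = 376 − 342.3303 = 33.6697
P = C − (C − P) = 46.01 − (33.6697) = 12.3403

€12.34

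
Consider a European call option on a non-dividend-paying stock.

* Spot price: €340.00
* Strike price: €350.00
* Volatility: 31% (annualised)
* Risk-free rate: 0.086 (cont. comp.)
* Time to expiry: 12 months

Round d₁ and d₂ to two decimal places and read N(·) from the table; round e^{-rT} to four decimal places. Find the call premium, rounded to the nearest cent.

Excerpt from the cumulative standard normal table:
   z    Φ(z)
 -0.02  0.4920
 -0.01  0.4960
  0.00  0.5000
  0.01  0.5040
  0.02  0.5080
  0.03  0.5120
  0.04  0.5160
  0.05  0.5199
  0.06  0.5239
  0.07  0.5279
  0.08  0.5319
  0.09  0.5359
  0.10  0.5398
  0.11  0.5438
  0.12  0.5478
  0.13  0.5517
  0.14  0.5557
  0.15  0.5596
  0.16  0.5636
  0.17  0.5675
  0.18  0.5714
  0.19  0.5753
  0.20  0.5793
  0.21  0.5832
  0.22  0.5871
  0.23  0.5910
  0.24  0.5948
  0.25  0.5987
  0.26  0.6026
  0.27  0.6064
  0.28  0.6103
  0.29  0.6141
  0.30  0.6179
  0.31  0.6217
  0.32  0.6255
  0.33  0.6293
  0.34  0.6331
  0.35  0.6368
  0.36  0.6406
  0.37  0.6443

€50.82

σ√T = 0.31 × 1.0000 = 0.3100
ln(S/K) + (r + σ²/2)T = ln(340/350) + (0.086 + 0.31²/2)·1 = -0.0290 + 0.1341 = 0.1051
d₁ = 0.1051 / 0.3100 = 0.3389 → 0.34
d₂ = d₁ − σ√T = 0.3389 − 0.3100 = 0.0289 → 0.03
exp(−rT) = exp(−0.086·1) = 0.9176
C = 340·N(0.34) − 350·0.9176·N(0.03) = 340·0.6331 − 350·0.9176·0.5120 = 215.2540 − 164.4339 = 50.8201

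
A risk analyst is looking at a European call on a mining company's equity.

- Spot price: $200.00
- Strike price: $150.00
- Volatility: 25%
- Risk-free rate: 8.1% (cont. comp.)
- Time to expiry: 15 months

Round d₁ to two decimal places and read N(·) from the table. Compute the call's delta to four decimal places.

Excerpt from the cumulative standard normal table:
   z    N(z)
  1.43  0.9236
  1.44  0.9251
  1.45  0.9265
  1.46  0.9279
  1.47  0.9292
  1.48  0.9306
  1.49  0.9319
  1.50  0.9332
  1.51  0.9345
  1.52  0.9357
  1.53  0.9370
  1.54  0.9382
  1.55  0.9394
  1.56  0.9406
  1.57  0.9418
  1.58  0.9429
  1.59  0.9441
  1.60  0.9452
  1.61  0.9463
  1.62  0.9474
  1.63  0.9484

σ√T = 0.25 × 1.1180 = 0.2795
d₁ = [ln(200/150) + (0.081 + ½·0.25²)·1.25] / (σ√T) = (0.2877 + 0.1403) / 0.2795 = 1.5312 ≈ 1.53
N(d₁) = N(1.53) = 0.9370
Δ_call = N(d₁) = 0.9370

0.9370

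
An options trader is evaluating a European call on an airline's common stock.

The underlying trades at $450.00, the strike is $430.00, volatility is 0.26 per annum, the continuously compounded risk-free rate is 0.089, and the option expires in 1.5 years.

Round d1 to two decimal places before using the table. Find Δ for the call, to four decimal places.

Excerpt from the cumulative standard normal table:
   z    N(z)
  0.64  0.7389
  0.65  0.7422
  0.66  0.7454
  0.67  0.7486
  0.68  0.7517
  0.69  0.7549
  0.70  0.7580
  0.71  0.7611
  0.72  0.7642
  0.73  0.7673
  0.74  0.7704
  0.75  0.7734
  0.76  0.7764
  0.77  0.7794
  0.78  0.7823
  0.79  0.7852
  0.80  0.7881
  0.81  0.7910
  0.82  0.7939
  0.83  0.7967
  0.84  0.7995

0.7642

σ√T = 0.26 × 1.2247 = 0.3184
ln(S/K) + (r + σ²/2)T = ln(450/430) + (0.089 + 0.26²/2)·1.5 = 0.0455 + 0.1842 = 0.2297
d₁ = 0.2297 / 0.3184 = 0.7212 → 0.72
N(d₁) = N(0.72) = 0.7642
Δ_call = N(d₁) = 0.7642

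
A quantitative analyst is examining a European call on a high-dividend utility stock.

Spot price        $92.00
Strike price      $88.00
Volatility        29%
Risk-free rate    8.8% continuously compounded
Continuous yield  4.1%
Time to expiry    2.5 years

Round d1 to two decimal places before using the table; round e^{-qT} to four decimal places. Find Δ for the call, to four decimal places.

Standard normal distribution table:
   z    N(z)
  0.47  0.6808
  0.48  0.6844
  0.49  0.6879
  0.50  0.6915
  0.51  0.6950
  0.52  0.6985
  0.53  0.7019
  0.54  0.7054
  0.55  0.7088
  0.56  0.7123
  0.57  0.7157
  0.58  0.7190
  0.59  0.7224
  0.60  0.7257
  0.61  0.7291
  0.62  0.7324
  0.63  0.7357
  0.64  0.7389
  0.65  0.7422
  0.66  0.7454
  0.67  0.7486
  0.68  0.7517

σ√T = 0.29·√2.5 = 0.4585
d₁ = [ln(92/88) + (0.088 − 0.041 + ½·0.29²)·2.5] / (σ√T) = (0.0445 + 0.2226) / 0.4585 = 0.5825 which rounds to 0.58
N(d₁) = N(0.58) = 0.7190
Δ_call = exp(−qT)·N(d₁) = 0.9026·0.7190 = 0.6490

0.6490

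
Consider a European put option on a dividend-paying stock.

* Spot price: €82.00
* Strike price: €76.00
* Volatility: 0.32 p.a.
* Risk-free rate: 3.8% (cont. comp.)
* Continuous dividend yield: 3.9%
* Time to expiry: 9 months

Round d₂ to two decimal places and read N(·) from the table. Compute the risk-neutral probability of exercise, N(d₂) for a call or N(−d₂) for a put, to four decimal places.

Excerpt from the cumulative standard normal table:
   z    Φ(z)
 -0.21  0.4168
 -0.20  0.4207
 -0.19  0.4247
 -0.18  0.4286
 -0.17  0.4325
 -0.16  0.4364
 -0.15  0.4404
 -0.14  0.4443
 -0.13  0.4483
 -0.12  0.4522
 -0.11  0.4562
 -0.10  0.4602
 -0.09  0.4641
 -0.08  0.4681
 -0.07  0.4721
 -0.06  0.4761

T = 0.75;  σ√T = 0.2771
d₁ = [ln(82/76) + (0.038 − 0.039 + ½·0.32²)·0.75] / (σ√T) = (0.0760 + 0.0377) / 0.2771 = 0.4100 which rounds to 0.41
d₂ = 0.4100 − 0.2771 = 0.1329 which rounds to 0.13
Risk-neutral Pr[S_T < K] = N(−d₂) = N(-0.13) = 0.4483

0.4483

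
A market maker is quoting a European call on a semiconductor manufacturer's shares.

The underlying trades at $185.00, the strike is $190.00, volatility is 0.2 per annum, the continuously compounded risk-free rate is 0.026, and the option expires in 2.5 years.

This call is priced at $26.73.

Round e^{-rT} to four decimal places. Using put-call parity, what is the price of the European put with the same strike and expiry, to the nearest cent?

$19.78

e^(−rT) = e^(−0.026·2.5) = 0.9371
Put-call parity: C − P = S − K·e^(−rT) = 185 − 190·0.9371 = 185 − 178.0490 = 6.9510
P = C − (C − P) = 26.73 − (6.9510) = 19.7790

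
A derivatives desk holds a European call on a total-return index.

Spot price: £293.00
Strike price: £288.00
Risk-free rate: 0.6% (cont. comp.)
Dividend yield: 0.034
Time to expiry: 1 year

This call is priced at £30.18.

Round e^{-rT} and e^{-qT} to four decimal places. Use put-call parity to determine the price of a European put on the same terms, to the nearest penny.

£33.24

exp(−qT) = exp(−0.034·1) = 0.9666;  exp(−rT) = exp(−0.006·1) = 0.9940
Put-call parity: C − P = S·e^(−qT) − K·e^(−rT) = 293·0.9666 − 288·0.9940 = 283.2138 − 286.2720 = -3.0582
P = C − (C − P) = 30.18 − (-3.0582) = 33.2382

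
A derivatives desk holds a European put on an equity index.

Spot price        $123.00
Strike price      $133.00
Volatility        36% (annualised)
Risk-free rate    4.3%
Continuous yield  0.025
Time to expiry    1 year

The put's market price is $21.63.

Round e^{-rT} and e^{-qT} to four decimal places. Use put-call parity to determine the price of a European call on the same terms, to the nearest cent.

$14.19

exp(−qT) = exp(−0.025·1) = 0.9753;  exp(−rT) = exp(−0.043·1) = 0.9579
Put-call parity: C − P = S·e^(−qT) − K·e^(−rT) = 123·0.9753 − 133·0.9579 = 119.9619 − 127.4007 = -7.4388
C = P + (C − P) = 21.63 + (-7.4388) = 14.1912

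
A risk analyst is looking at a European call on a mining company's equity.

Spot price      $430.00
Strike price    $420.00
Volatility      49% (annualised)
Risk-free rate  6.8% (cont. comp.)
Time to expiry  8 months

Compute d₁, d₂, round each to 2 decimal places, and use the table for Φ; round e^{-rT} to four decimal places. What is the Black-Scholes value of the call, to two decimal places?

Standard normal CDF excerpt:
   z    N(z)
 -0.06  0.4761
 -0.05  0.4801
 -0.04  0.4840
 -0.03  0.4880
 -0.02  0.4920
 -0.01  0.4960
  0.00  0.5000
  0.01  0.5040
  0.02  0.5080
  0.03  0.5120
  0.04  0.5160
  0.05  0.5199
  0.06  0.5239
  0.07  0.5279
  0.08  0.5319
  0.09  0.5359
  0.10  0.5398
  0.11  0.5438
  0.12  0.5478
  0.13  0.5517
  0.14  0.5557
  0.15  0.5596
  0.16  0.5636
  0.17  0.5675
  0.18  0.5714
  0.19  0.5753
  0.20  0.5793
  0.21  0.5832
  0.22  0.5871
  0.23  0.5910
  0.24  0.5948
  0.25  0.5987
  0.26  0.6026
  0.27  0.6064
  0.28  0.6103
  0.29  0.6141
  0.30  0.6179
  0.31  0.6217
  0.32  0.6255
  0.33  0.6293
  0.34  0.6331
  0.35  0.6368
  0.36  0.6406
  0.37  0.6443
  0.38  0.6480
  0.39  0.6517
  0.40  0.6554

σ√T = 0.49·√0.6667 = 0.4001
ln(S/K) + (r + σ²/2)T = ln(430/420) + (0.068 + 0.49²/2)·0.6667 = 0.0235 + 0.1254 = 0.1489
d₁ = 0.1489 / 0.4001 = 0.3722 ≈ 0.37
d₂ = d₁ − σ√T = 0.3722 − 0.4001 = -0.0279 ≈ -0.03
e^(−rT) = e^(−0.068·0.6667) = 0.9557
N(d₁) = N(0.37) = 0.6443;  N(d₂) = N(-0.03) = 0.4880
C = 430·0.6443 − 420·0.9557·0.4880 = 277.0490 − 195.8803 = 81.1687

$81.17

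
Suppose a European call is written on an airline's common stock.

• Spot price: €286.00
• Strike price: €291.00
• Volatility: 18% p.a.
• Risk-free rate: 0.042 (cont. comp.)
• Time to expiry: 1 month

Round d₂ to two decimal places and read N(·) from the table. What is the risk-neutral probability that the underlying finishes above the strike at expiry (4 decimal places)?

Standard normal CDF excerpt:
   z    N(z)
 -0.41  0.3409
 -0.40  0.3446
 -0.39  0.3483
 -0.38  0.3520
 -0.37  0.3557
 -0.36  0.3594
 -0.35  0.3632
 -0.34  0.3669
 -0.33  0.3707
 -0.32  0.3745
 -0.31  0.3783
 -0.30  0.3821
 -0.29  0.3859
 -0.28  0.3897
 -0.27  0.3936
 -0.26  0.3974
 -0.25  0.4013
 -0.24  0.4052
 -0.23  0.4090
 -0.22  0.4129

σ√T = 0.18·√0.08333 = 0.0520
d₁ = [ln(286/291) + (0.042 + ½·0.18²)·0.08333] / (σ√T) = (-0.0173 + 0.0049) / 0.0520 = -0.2402 ≈ -0.24
d₂ = -0.2402 − 0.0520 = -0.2922 ≈ -0.29
Pr(exercise) under Q = N(d₂) = 0.3859

0.3859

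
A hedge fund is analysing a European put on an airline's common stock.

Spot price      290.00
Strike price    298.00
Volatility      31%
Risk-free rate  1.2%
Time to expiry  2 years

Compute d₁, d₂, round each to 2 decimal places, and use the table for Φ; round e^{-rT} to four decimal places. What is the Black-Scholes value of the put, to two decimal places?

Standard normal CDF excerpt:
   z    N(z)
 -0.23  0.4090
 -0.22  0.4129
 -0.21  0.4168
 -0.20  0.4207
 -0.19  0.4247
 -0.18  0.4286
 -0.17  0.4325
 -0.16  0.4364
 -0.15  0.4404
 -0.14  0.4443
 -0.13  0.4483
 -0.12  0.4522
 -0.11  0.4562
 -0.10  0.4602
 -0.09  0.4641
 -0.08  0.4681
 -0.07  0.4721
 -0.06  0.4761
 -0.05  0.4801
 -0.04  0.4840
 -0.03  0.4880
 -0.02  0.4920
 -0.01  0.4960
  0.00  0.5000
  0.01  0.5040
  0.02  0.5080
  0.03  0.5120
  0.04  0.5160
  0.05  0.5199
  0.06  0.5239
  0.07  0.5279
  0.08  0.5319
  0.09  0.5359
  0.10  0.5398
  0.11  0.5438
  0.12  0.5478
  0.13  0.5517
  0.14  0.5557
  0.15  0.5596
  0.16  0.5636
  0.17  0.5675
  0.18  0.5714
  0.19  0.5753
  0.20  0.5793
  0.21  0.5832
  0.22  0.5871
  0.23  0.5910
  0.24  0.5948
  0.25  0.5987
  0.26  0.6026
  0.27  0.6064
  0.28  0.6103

T = 2;  σ√T = 0.4384
d₁ = [ln(290/298) + (0.012 + ½·0.31²)·2] / (σ√T) = (-0.0272 + 0.1201) / 0.4384 = 0.2119 ⇒ 0.21
d₂ = 0.2119 − 0.4384 = -0.2265 ⇒ -0.23
e^(−rT) = e^(−0.012·2) = 0.9763
N(−d₂) = N(0.23) = 0.5910;  N(−d₁) = N(-0.21) = 0.4168
P = 298·0.9763·0.5910 − 290·0.4168 = 171.9440 − 120.8720 = 51.0720

51.07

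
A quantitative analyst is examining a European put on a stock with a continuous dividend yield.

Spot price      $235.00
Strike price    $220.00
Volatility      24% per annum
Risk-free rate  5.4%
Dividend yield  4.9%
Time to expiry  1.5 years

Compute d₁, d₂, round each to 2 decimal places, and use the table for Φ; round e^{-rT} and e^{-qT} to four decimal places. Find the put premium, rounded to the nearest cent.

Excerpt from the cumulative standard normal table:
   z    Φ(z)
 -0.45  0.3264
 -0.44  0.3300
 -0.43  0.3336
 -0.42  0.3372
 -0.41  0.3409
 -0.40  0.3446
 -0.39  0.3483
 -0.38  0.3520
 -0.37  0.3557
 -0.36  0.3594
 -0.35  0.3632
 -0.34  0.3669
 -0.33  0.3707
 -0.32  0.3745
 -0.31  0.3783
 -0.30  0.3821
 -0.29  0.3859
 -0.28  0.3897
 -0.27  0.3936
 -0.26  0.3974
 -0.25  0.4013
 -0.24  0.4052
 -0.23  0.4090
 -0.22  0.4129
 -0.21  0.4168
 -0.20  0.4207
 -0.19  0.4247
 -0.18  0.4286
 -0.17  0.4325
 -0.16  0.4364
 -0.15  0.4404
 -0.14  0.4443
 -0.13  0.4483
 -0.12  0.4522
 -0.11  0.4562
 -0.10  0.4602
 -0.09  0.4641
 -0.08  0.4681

$18.13

σ√T = 0.24·√1.5 = 0.2939
d₁ = [ln(235/220) + (0.054 − 0.049 + ½·0.24²)·1.5] / (σ√T) = (0.0660 + 0.0507) / 0.2939 = 0.3969 → 0.40
d₂ = 0.3969 − 0.2939 = 0.1029 → 0.10
exp(−qT) = exp(−0.049·1.5) = 0.9291;  exp(−rT) = exp(−0.054·1.5) = 0.9222
P = 220·0.9222·N(-0.10) − 235·0.9291·N(-0.40) = 220·0.9222·0.4602 − 235·0.9291·0.3446 = 93.3672 − 75.2394 = 18.1278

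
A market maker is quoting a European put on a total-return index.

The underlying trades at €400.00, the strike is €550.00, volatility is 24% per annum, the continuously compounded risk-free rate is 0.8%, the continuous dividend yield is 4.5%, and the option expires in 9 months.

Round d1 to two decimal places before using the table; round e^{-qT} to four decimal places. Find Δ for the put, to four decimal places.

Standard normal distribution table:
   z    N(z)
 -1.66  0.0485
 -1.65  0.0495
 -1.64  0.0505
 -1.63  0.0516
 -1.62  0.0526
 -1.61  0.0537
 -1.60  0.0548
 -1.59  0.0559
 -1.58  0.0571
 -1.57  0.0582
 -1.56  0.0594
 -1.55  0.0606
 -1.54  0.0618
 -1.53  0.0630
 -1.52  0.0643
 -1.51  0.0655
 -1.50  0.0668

-0.9094

T = 0.75;  σ√T = 0.2078
d₁ = [ln(400/550) + (0.008 − 0.045 + 0.24²/2)·0.75] / 0.2078 = [-0.3185 − 0.0061] / 0.2078 = -1.5618 → -1.56
N(d₁) = N(-1.56) = 0.0594
Δ_put = e^(−qT)·(N(d₁) − 1) = 0.9668·(0.0594 − 1) = -0.9094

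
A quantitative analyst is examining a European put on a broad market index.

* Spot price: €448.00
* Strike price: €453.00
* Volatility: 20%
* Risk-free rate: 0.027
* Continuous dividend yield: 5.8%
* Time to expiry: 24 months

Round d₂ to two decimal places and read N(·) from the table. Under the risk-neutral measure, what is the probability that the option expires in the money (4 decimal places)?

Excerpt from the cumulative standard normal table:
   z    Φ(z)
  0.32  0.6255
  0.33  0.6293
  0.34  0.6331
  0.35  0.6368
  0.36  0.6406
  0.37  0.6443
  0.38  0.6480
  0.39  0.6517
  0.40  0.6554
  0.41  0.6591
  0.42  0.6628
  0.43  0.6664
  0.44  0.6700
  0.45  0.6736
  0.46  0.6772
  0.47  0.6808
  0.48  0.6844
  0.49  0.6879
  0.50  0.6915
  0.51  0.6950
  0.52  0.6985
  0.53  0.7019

0.6554

T = 2;  σ√T = 0.2828
d₁ = [ln(448/453) + (0.027 − 0.058 + 0.2²/2)·2] / 0.2828 = [-0.0111 − 0.0220] / 0.2828 = -0.1170 → -0.12
d₂ = d₁ − σ√T = -0.1170 − 0.2828 = -0.3999 → -0.40
Pr(exercise) under Q = N(−d₂) = N(0.40) = 0.6554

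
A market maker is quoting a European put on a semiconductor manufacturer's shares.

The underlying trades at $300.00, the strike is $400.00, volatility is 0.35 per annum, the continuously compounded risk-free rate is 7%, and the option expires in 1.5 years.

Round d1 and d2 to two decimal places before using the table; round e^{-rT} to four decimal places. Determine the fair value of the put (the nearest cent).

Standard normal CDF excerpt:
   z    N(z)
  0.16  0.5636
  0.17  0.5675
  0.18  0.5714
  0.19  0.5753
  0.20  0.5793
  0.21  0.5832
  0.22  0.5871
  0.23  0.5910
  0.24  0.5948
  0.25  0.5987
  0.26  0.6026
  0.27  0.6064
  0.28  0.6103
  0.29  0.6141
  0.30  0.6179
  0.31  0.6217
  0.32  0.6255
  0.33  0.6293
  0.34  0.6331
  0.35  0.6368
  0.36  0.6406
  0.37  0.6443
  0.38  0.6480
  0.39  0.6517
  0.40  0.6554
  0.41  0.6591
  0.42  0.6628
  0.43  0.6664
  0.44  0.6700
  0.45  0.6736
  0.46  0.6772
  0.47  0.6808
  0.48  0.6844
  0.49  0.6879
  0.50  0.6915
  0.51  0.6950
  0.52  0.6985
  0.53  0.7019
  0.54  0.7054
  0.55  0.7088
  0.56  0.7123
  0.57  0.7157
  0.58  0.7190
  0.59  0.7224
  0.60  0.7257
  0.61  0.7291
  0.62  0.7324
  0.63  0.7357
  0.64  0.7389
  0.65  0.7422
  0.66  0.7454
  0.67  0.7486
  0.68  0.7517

$91.13

σ√T = 0.35 × 1.2247 = 0.4287
d₁ = [ln(300/400) + (0.07 + 0.35²/2)·1.5] / 0.4287 = [-0.2877 + 0.1969] / 0.4287 = -0.2118 ⇒ -0.21
d₂ = d₁ − σ√T = -0.2118 − 0.4287 = -0.6405 ⇒ -0.64
e^(−rT) = e^(−0.07·1.5) = 0.9003
N(−d₂) = N(0.64) = 0.7389;  N(−d₁) = N(0.21) = 0.5832
P = 400·0.9003·0.7389 − 300·0.5832 = 266.0927 − 174.9600 = 91.1327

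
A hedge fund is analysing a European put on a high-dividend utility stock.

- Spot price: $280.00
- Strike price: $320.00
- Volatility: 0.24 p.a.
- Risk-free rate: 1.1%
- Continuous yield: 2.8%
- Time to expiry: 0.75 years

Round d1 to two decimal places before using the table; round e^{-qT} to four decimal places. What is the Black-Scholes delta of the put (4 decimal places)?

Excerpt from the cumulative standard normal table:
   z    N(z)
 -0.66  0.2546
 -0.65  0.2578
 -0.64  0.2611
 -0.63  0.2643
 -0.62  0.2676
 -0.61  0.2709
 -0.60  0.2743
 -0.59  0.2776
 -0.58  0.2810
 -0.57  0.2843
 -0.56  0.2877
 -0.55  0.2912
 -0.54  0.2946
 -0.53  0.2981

-0.7106

σ√T = 0.24·√0.75 = 0.2078
d₁ = [ln(280/320) + (0.011 − 0.028 + ½·0.24²)·0.75] / (σ√T) = (-0.1335 + 0.0088) / 0.2078 = -0.5999 ≈ -0.60
N(d₁) = N(-0.60) = 0.2743
Δ_put = exp(−qT)·(N(d₁) − 1) = 0.9792·(0.2743 − 1) = -0.7106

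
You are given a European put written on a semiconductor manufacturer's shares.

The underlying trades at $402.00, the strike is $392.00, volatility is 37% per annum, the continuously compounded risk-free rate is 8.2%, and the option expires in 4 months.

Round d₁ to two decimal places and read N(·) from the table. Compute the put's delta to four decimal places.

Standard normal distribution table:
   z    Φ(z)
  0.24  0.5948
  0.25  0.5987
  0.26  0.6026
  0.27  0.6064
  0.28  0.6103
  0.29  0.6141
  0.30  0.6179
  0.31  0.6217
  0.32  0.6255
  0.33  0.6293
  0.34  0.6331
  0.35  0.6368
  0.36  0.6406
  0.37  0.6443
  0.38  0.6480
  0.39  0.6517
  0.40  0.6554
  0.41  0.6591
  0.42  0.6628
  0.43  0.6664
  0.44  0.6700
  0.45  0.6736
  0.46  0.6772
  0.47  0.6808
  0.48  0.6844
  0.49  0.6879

σ√T = 0.37 × 0.5774 = 0.2136
d₁ = [ln(402/392) + (0.082 + ½·0.37²)·0.3333] / (σ√T) = (0.0252 + 0.0502) / 0.2136 = 0.3527 ⇒ 0.35
N(d₁) = N(0.35) = 0.6368
Δ_put = N(d₁) − 1 = 0.6368 − 1 = -0.3632

-0.3632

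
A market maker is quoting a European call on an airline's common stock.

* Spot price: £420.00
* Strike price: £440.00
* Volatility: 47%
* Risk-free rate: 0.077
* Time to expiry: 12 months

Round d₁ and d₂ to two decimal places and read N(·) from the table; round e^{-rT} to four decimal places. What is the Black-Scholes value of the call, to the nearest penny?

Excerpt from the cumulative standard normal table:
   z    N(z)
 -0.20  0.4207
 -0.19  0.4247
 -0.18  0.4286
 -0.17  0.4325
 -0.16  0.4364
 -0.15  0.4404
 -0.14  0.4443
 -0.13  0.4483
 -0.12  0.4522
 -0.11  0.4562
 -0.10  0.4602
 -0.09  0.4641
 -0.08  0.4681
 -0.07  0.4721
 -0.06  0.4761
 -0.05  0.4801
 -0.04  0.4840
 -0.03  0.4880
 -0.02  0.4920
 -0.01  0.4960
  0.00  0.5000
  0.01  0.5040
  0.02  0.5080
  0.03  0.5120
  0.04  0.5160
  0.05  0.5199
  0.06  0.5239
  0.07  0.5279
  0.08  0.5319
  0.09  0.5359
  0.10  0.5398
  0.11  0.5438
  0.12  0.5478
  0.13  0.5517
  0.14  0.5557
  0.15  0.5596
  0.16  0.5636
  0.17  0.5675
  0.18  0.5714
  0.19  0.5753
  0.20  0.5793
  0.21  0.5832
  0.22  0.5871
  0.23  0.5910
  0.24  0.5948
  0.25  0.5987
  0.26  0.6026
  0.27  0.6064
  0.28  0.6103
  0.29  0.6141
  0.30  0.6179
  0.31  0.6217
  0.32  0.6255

T = 1;  σ√T = 0.4700
d₁ = [ln(420/440) + (0.077 + 0.47²/2)·1] / 0.4700 = [-0.0465 + 0.1875] / 0.4700 = 0.2999 ⇒ 0.30
d₂ = d₁ − σ√T = 0.2999 − 0.4700 = -0.1701 ⇒ -0.17
e^(−rT) = e^(−0.077·1) = 0.9259
C = 420·N(0.30) − 440·0.9259·N(-0.17) = 420·0.6179 − 440·0.9259·0.4325 = 259.5180 − 176.1988 = 83.3192

£83.32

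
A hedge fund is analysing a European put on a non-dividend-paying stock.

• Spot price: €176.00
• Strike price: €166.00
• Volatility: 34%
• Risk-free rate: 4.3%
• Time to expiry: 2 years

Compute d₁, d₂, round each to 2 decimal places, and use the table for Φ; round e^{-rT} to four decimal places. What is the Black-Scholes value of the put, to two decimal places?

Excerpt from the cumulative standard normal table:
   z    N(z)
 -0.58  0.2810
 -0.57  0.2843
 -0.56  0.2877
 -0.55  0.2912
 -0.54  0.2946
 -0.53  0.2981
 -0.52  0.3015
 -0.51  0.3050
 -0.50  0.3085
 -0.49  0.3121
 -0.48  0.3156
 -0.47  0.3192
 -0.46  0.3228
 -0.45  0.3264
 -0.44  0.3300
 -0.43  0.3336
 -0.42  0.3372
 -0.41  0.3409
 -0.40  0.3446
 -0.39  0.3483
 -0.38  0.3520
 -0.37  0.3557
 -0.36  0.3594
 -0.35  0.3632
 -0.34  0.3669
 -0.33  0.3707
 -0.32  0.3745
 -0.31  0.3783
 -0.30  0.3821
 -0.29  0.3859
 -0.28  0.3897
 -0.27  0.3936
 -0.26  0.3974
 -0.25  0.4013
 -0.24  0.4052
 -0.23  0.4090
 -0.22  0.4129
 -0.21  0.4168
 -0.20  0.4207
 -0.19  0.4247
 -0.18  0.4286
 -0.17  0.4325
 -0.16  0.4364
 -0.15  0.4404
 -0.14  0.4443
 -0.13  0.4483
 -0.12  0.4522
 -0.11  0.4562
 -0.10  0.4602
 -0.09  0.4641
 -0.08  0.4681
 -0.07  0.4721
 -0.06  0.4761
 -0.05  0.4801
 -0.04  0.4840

σ√T = 0.34 × 1.4142 = 0.4808
d₁ = [ln(176/166) + (0.043 + 0.34²/2)·2] / 0.4808 = [0.0585 + 0.2016] / 0.4808 = 0.5409 ≈ 0.54
d₂ = d₁ − σ√T = 0.5409 − 0.4808 = 0.0601 ≈ 0.06
e^(−rT) = e^(−0.043·2) = 0.9176
N(−d₂) = N(-0.06) = 0.4761;  N(−d₁) = N(-0.54) = 0.2946
P = 166·0.9176·0.4761 − 176·0.2946 = 72.5203 − 51.8496 = 20.6707

€20.67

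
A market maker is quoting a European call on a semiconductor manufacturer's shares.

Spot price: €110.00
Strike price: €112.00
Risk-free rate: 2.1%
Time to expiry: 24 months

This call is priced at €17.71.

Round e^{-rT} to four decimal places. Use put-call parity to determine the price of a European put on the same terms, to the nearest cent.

€15.11

e^(−rT) = e^(−0.021·2) = 0.9589
Put-call parity: C − P = S − K·e^(−rT) = 110 − 112·0.9589 = 110 − 107.3968 = 2.6032
P = C − (C − P) = 17.71 − (2.6032) = 15.1068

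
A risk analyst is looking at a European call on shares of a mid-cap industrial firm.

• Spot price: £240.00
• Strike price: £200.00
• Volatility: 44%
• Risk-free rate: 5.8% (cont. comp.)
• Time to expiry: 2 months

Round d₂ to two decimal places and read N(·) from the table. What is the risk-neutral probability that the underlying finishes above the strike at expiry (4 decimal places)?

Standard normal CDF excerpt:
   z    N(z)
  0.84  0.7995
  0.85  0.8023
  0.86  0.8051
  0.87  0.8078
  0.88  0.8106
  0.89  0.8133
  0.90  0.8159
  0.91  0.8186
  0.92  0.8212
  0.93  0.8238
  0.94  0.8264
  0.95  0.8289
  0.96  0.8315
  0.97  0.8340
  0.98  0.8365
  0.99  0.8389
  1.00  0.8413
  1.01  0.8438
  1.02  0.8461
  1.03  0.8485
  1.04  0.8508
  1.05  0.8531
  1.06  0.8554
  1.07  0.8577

σ√T = 0.44·√0.1667 = 0.1796
ln(S/K) + (r + σ²/2)T = ln(240/200) + (0.058 + 0.44²/2)·0.1667 = 0.1823 + 0.0258 = 0.2081
d₁ = 0.2081 / 0.1796 = 1.1586 which rounds to 1.16
d₂ = d₁ − σ√T = 1.1586 − 0.1796 = 0.9790 which rounds to 0.98
Pr(exercise) under Q = N(d₂) = 0.8365

0.8365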